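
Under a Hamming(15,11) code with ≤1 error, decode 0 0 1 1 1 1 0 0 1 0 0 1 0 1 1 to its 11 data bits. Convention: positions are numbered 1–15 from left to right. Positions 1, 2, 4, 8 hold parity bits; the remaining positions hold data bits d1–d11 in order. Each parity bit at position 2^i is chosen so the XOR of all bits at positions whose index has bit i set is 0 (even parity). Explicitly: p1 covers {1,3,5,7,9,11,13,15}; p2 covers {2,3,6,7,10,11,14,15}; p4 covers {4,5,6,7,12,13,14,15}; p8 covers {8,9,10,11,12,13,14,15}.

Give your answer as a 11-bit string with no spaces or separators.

s1 (pos 1,3,5,7,9,11,13,15): 0⊕1⊕1⊕0⊕1⊕0⊕0⊕1 = 0
s2 (pos 2,3,6,7,10,11,14,15): 0⊕1⊕1⊕0⊕0⊕0⊕1⊕1 = 0
s4 (pos 4,5,6,7,12,13,14,15): 1⊕1⊕1⊕0⊕1⊕0⊕1⊕1 = 0
s8 (pos 8,9,10,11,12,13,14,15): 0⊕1⊕0⊕0⊕1⊕0⊕1⊕1 = 0
Syndrome s8…s1 = 0000 → no error.
Read data bits from positions 3,5,6,7,9,10,11,12,13,14,15: 11101001011

11101001011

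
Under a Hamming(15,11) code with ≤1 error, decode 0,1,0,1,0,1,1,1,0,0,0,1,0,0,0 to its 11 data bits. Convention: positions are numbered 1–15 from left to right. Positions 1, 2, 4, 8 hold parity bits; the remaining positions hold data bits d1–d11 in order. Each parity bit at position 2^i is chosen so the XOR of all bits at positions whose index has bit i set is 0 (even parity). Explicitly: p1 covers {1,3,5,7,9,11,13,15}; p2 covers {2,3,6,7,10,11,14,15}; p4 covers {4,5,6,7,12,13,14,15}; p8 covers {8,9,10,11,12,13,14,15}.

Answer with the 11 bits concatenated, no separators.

10110001000

s1 (pos 1,3,5,7,9,11,13,15): 0⊕0⊕0⊕1⊕0⊕0⊕0⊕0 = 1
s2 (pos 2,3,6,7,10,11,14,15): 1⊕0⊕1⊕1⊕0⊕0⊕0⊕0 = 1
s4 (pos 4,5,6,7,12,13,14,15): 1⊕0⊕1⊕1⊕1⊕0⊕0⊕0 = 0
s8 (pos 8,9,10,11,12,13,14,15): 1⊕0⊕0⊕0⊕1⊕0⊕0⊕0 = 0
Syndrome s8…s1 = 0011 → error at position 3.
Flip position 3: 010101110001000 → 011101110001000
Read data bits from positions 3,5,6,7,9,10,11,12,13,14,15: 10110001000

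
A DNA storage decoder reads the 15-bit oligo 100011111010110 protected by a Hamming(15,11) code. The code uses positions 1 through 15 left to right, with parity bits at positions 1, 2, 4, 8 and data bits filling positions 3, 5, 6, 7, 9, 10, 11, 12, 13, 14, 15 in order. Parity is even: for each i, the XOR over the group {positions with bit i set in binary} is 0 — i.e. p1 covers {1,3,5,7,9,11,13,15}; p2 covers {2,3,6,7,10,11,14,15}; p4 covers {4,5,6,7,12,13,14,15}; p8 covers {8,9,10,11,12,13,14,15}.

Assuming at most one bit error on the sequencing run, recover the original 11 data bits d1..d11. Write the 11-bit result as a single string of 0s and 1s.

01111011110

s1 (pos 1,3,5,7,9,11,13,15): 1⊕0⊕1⊕1⊕1⊕1⊕1⊕0 = 0
s2 (pos 2,3,6,7,10,11,14,15): 0⊕0⊕1⊕1⊕0⊕1⊕1⊕0 = 0
s4 (pos 4,5,6,7,12,13,14,15): 0⊕1⊕1⊕1⊕0⊕1⊕1⊕0 = 1
s8 (pos 8,9,10,11,12,13,14,15): 1⊕1⊕0⊕1⊕0⊕1⊕1⊕0 = 1
Syndrome s8…s1 = 1100 → error at position 12.
Flip position 12: 100011111010110 → 100011111011110
Read data bits from positions 3,5,6,7,9,10,11,12,13,14,15: 01111011110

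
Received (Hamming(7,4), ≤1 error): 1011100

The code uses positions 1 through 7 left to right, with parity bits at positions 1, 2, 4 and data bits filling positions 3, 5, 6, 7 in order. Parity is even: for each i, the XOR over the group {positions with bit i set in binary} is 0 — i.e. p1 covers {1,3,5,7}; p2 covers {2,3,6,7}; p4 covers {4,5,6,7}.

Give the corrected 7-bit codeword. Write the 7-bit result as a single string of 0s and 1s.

s1 (pos 1,3,5,7): 1⊕1⊕1⊕0 = 1
s2 (pos 2,3,6,7): 0⊕1⊕0⊕0 = 1
s4 (pos 4,5,6,7): 1⊕1⊕0⊕0 = 0
Syndrome s4…s1 = 011 → error at position 3.
Flip position 3: 1011100 → 1001100

1001100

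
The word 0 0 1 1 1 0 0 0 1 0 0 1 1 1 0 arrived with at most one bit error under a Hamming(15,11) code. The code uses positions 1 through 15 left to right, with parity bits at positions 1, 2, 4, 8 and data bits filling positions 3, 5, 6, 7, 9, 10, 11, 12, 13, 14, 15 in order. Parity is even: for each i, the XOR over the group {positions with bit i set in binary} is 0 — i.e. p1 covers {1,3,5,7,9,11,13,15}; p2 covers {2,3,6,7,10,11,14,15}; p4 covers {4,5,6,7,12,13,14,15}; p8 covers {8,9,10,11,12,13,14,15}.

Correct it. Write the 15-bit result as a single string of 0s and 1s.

001010001001110

s1 (pos 1,3,5,7,9,11,13,15): 0⊕1⊕1⊕0⊕1⊕0⊕1⊕0 = 0
s2 (pos 2,3,6,7,10,11,14,15): 0⊕1⊕0⊕0⊕0⊕0⊕1⊕0 = 0
s4 (pos 4,5,6,7,12,13,14,15): 1⊕1⊕0⊕0⊕1⊕1⊕1⊕0 = 1
s8 (pos 8,9,10,11,12,13,14,15): 0⊕1⊕0⊕0⊕1⊕1⊕1⊕0 = 0
Syndrome s8…s1 = 0100 → error at position 4.
Flip position 4: 001110001001110 → 001010001001110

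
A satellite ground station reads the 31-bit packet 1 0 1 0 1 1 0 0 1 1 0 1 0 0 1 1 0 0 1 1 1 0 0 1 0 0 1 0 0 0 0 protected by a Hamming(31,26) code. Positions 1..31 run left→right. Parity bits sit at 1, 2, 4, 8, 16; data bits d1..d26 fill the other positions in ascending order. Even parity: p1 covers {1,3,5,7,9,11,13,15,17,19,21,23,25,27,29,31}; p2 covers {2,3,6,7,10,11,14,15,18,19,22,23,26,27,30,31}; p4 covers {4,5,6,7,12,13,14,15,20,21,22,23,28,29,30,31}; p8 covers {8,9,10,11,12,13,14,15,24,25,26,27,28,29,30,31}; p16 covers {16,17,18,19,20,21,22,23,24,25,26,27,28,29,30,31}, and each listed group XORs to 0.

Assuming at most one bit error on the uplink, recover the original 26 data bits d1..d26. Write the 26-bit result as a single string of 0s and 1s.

s1 (pos 1,3,5,7,9,11,13,15,17,19,21,23,25,27,29,31): 1⊕1⊕1⊕0⊕1⊕0⊕0⊕1⊕0⊕1⊕1⊕0⊕0⊕1⊕0⊕0 = 0
s2 (pos 2,3,6,7,10,11,14,15,18,19,22,23,26,27,30,31): 0⊕1⊕1⊕0⊕1⊕0⊕0⊕1⊕0⊕1⊕0⊕0⊕0⊕1⊕0⊕0 = 0
s4 (pos 4,5,6,7,12,13,14,15,20,21,22,23,28,29,30,31): 0⊕1⊕1⊕0⊕1⊕0⊕0⊕1⊕1⊕1⊕0⊕0⊕0⊕0⊕0⊕0 = 0
s8 (pos 8,9,10,11,12,13,14,15,24,25,26,27,28,29,30,31): 0⊕1⊕1⊕0⊕1⊕0⊕0⊕1⊕1⊕0⊕0⊕1⊕0⊕0⊕0⊕0 = 0
s16 (pos 16,17,18,19,20,21,22,23,24,25,26,27,28,29,30,31): 1⊕0⊕0⊕1⊕1⊕1⊕0⊕0⊕1⊕0⊕0⊕1⊕0⊕0⊕0⊕0 = 0
Syndrome s16…s1 = 00000 → no error.
Read data bits from positions 3,5,6,7,9,10,11,12,13,14,15,17,18,19,20,21,22,23,24,25,26,27,28,29,30,31: 11101101001001110010010000

11101101001001110010010000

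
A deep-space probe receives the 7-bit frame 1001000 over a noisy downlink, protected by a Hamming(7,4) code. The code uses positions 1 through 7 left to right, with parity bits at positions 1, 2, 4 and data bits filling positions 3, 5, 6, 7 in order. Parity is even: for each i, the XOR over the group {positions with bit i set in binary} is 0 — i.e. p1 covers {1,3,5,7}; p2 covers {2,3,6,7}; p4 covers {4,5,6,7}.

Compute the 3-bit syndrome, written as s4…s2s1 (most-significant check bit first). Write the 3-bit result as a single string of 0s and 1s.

101

s1 (pos 1,3,5,7): 1⊕0⊕0⊕0 = 1
s2 (pos 2,3,6,7): 0⊕0⊕0⊕0 = 0
s4 (pos 4,5,6,7): 1⊕0⊕0⊕0 = 1
Syndrome s4…s1 = 101 → error at position 5.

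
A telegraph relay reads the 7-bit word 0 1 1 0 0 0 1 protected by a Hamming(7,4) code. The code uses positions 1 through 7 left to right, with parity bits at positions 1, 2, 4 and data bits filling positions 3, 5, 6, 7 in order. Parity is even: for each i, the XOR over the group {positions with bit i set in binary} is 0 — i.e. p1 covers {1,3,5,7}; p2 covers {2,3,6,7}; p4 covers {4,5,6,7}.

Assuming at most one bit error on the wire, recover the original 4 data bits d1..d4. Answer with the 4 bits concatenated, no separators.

1011

s1 (pos 1,3,5,7): 0⊕1⊕0⊕1 = 0
s2 (pos 2,3,6,7): 1⊕1⊕0⊕1 = 1
s4 (pos 4,5,6,7): 0⊕0⊕0⊕1 = 1
Syndrome s4…s1 = 110 → error at position 6.
Flip position 6: 0110001 → 0110011
Read data bits from positions 3,5,6,7: 1011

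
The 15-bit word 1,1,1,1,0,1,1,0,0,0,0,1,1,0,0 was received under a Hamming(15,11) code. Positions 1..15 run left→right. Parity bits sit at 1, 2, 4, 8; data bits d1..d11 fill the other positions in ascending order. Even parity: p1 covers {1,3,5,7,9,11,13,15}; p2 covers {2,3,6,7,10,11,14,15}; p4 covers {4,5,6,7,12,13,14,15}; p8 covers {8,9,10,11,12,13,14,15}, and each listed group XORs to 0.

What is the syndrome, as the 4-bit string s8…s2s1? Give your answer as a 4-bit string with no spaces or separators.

s1 (pos 1,3,5,7,9,11,13,15): 1⊕1⊕0⊕1⊕0⊕0⊕1⊕0 = 0
s2 (pos 2,3,6,7,10,11,14,15): 1⊕1⊕1⊕1⊕0⊕0⊕0⊕0 = 0
s4 (pos 4,5,6,7,12,13,14,15): 1⊕0⊕1⊕1⊕1⊕1⊕0⊕0 = 1
s8 (pos 8,9,10,11,12,13,14,15): 0⊕0⊕0⊕0⊕1⊕1⊕0⊕0 = 0
Syndrome s8…s1 = 0100 → error at position 4.

0100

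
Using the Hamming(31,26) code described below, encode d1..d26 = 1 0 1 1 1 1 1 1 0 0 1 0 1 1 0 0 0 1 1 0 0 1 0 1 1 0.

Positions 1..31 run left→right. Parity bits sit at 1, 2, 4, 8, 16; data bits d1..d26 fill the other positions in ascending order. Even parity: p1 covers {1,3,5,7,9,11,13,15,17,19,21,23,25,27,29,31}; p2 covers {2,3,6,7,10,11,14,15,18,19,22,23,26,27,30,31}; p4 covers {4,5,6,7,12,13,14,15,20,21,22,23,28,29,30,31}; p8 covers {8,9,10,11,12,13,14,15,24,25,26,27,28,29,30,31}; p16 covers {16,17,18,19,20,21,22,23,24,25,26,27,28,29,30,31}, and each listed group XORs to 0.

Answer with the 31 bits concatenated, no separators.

Place data at non-parity positions: p1 p2 1 p4 0 1 1 p8 1 1 1 1 0 0 1 p16 0 1 1 0 0 0 1 1 0 0 1 0 1 1 0
p1 (pos 1,3,5,7,9,11,13,15,17,19,21,23,25,27,29,31): XOR of data positions = 1⊕0⊕1⊕1⊕1⊕0⊕1⊕0⊕1⊕0⊕1⊕0⊕1⊕1⊕0 = 1
p2 (pos 2,3,6,7,10,11,14,15,18,19,22,23,26,27,30,31): XOR of data positions = 1⊕1⊕1⊕1⊕1⊕0⊕1⊕1⊕1⊕0⊕1⊕0⊕1⊕1⊕0 = 1
p4 (pos 4,5,6,7,12,13,14,15,20,21,22,23,28,29,30,31): XOR of data positions = 0⊕1⊕1⊕1⊕0⊕0⊕1⊕0⊕0⊕0⊕1⊕0⊕1⊕1⊕0 = 1
p8 (pos 8,9,10,11,12,13,14,15,24,25,26,27,28,29,30,31): XOR of data positions = 1⊕1⊕1⊕1⊕0⊕0⊕1⊕1⊕0⊕0⊕1⊕0⊕1⊕1⊕0 = 1
p16 (pos 16,17,18,19,20,21,22,23,24,25,26,27,28,29,30,31): XOR of data positions = 0⊕1⊕1⊕0⊕0⊕0⊕1⊕1⊕0⊕0⊕1⊕0⊕1⊕1⊕0 = 1
Codeword: 1111011111110011011000110010110

1111011111110011011000110010110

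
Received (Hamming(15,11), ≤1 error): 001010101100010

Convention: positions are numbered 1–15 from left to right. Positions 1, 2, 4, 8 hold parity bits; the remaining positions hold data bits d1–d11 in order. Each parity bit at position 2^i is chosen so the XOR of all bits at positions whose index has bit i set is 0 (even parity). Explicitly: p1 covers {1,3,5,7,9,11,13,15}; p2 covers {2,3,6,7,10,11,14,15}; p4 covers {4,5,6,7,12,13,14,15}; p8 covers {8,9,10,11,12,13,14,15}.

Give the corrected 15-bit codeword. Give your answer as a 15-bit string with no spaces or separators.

001010101101010

s1 (pos 1,3,5,7,9,11,13,15): 0⊕1⊕1⊕1⊕1⊕0⊕0⊕0 = 0
s2 (pos 2,3,6,7,10,11,14,15): 0⊕1⊕0⊕1⊕1⊕0⊕1⊕0 = 0
s4 (pos 4,5,6,7,12,13,14,15): 0⊕1⊕0⊕1⊕0⊕0⊕1⊕0 = 1
s8 (pos 8,9,10,11,12,13,14,15): 0⊕1⊕1⊕0⊕0⊕0⊕1⊕0 = 1
Syndrome s8…s1 = 1100 → error at position 12.
Flip position 12: 001010101100010 → 001010101101010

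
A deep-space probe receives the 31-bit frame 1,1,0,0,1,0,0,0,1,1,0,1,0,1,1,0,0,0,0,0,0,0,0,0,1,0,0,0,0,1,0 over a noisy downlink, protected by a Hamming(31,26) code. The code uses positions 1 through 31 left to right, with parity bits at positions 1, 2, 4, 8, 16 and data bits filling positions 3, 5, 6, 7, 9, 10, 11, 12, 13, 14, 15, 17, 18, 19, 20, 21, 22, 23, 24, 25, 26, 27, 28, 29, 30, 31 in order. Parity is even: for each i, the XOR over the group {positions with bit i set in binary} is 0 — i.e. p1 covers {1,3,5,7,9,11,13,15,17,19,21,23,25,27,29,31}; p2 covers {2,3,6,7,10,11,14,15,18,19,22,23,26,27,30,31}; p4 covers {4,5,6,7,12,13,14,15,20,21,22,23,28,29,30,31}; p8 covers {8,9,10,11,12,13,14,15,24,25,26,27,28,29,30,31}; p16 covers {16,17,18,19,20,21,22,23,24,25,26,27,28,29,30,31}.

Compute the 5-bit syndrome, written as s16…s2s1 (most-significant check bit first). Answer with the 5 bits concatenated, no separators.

s1 (pos 1,3,5,7,9,11,13,15,17,19,21,23,25,27,29,31): 1⊕0⊕1⊕0⊕1⊕0⊕0⊕1⊕0⊕0⊕0⊕0⊕1⊕0⊕0⊕0 = 1
s2 (pos 2,3,6,7,10,11,14,15,18,19,22,23,26,27,30,31): 1⊕0⊕0⊕0⊕1⊕0⊕1⊕1⊕0⊕0⊕0⊕0⊕0⊕0⊕1⊕0 = 1
s4 (pos 4,5,6,7,12,13,14,15,20,21,22,23,28,29,30,31): 0⊕1⊕0⊕0⊕1⊕0⊕1⊕1⊕0⊕0⊕0⊕0⊕0⊕0⊕1⊕0 = 1
s8 (pos 8,9,10,11,12,13,14,15,24,25,26,27,28,29,30,31): 0⊕1⊕1⊕0⊕1⊕0⊕1⊕1⊕0⊕1⊕0⊕0⊕0⊕0⊕1⊕0 = 1
s16 (pos 16,17,18,19,20,21,22,23,24,25,26,27,28,29,30,31): 0⊕0⊕0⊕0⊕0⊕0⊕0⊕0⊕0⊕1⊕0⊕0⊕0⊕0⊕1⊕0 = 0
Syndrome s16…s1 = 01111 → error at position 15.

01111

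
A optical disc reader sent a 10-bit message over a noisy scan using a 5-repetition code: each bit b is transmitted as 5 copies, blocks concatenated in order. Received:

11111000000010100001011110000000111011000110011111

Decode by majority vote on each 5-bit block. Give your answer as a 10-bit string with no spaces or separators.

Block 1 (11111): 5 ones → 1
Block 2 (00000): 0 ones → 0
Block 3 (00101): 2 ones → 0
Block 4 (00001): 1 one → 0
Block 5 (01111): 4 ones → 1
Block 6 (00000): 0 ones → 0
Block 7 (00111): 3 ones → 1
Block 8 (01100): 2 ones → 0
Block 9 (01100): 2 ones → 0
Block 10 (11111): 5 ones → 1

1000101001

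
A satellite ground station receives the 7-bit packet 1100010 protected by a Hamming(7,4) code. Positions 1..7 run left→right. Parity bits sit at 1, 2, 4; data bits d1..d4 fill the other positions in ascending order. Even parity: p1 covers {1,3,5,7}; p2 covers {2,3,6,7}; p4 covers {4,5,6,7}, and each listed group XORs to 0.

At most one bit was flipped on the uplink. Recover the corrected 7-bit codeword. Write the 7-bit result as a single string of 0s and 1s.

s1 (pos 1,3,5,7): 1⊕0⊕0⊕0 = 1
s2 (pos 2,3,6,7): 1⊕0⊕1⊕0 = 0
s4 (pos 4,5,6,7): 0⊕0⊕1⊕0 = 1
Syndrome s4…s1 = 101 → error at position 5.
Flip position 5: 1100010 → 1100110

1100110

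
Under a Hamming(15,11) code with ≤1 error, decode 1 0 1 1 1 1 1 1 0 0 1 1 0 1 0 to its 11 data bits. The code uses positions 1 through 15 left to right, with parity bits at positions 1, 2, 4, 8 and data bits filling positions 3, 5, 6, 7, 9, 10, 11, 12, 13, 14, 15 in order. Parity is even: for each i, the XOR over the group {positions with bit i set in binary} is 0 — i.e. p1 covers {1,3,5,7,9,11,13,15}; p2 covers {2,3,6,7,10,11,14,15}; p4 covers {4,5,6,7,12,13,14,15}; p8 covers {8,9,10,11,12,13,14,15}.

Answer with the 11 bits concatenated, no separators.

01110011010

s1 (pos 1,3,5,7,9,11,13,15): 1⊕1⊕1⊕1⊕0⊕1⊕0⊕0 = 1
s2 (pos 2,3,6,7,10,11,14,15): 0⊕1⊕1⊕1⊕0⊕1⊕1⊕0 = 1
s4 (pos 4,5,6,7,12,13,14,15): 1⊕1⊕1⊕1⊕1⊕0⊕1⊕0 = 0
s8 (pos 8,9,10,11,12,13,14,15): 1⊕0⊕0⊕1⊕1⊕0⊕1⊕0 = 0
Syndrome s8…s1 = 0011 → error at position 3.
Flip position 3: 101111110011010 → 100111110011010
Read data bits from positions 3,5,6,7,9,10,11,12,13,14,15: 01110011010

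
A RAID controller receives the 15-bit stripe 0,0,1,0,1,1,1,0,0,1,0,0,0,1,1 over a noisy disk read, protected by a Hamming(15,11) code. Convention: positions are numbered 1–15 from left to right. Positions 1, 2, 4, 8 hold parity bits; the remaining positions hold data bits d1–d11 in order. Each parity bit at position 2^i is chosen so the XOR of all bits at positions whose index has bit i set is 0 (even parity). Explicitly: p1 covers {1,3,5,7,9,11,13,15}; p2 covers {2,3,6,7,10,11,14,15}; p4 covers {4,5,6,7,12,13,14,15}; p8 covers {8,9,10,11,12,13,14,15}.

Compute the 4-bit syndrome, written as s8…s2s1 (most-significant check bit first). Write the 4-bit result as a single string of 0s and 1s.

1100

s1 (pos 1,3,5,7,9,11,13,15): 0⊕1⊕1⊕1⊕0⊕0⊕0⊕1 = 0
s2 (pos 2,3,6,7,10,11,14,15): 0⊕1⊕1⊕1⊕1⊕0⊕1⊕1 = 0
s4 (pos 4,5,6,7,12,13,14,15): 0⊕1⊕1⊕1⊕0⊕0⊕1⊕1 = 1
s8 (pos 8,9,10,11,12,13,14,15): 0⊕0⊕1⊕0⊕0⊕0⊕1⊕1 = 1
Syndrome s8…s1 = 1100 → error at position 12.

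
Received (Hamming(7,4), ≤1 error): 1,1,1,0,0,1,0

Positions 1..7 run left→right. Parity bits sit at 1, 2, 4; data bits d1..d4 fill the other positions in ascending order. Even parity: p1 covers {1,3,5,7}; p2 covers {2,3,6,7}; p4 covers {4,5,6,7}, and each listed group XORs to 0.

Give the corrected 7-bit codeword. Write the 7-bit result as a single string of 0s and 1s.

1110000

s1 (pos 1,3,5,7): 1⊕1⊕0⊕0 = 0
s2 (pos 2,3,6,7): 1⊕1⊕1⊕0 = 1
s4 (pos 4,5,6,7): 0⊕0⊕1⊕0 = 1
Syndrome s4…s1 = 110 → error at position 6.
Flip position 6: 1110010 → 1110000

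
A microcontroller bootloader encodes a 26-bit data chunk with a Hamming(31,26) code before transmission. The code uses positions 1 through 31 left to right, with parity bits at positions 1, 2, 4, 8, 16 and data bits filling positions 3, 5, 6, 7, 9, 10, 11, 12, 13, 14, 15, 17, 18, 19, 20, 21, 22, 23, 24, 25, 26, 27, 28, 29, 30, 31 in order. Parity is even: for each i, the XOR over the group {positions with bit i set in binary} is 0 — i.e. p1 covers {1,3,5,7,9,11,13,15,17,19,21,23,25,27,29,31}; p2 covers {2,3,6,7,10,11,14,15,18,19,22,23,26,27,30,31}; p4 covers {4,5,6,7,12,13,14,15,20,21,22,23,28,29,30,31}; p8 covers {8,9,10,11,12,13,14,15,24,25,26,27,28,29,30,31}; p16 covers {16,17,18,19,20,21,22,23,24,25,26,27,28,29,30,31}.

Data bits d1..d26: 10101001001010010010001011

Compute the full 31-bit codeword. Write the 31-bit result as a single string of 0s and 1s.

Place data at non-parity positions: p1 p2 1 p4 0 1 0 p8 1 0 0 1 0 0 1 p16 0 1 0 0 1 0 0 1 0 0 0 1 0 1 1
p1 (pos 1,3,5,7,9,11,13,15,17,19,21,23,25,27,29,31): XOR of data positions = 1⊕0⊕0⊕1⊕0⊕0⊕1⊕0⊕0⊕1⊕0⊕0⊕0⊕0⊕1 = 1
p2 (pos 2,3,6,7,10,11,14,15,18,19,22,23,26,27,30,31): XOR of data positions = 1⊕1⊕0⊕0⊕0⊕0⊕1⊕1⊕0⊕0⊕0⊕0⊕0⊕1⊕1 = 0
p4 (pos 4,5,6,7,12,13,14,15,20,21,22,23,28,29,30,31): XOR of data positions = 0⊕1⊕0⊕1⊕0⊕0⊕1⊕0⊕1⊕0⊕0⊕1⊕0⊕1⊕1 = 1
p8 (pos 8,9,10,11,12,13,14,15,24,25,26,27,28,29,30,31): XOR of data positions = 1⊕0⊕0⊕1⊕0⊕0⊕1⊕1⊕0⊕0⊕0⊕1⊕0⊕1⊕1 = 1
p16 (pos 16,17,18,19,20,21,22,23,24,25,26,27,28,29,30,31): XOR of data positions = 0⊕1⊕0⊕0⊕1⊕0⊕0⊕1⊕0⊕0⊕0⊕1⊕0⊕1⊕1 = 0
Codeword: 1011010110010010010010010001011

1011010110010010010010010001011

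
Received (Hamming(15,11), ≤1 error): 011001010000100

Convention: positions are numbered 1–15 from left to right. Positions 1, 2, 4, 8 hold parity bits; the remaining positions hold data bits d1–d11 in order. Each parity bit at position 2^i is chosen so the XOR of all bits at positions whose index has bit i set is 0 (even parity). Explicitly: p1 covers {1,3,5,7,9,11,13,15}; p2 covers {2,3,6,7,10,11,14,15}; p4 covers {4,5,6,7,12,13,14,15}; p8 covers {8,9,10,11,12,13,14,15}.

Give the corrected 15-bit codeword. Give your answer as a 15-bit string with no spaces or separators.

001001010000100

s1 (pos 1,3,5,7,9,11,13,15): 0⊕1⊕0⊕0⊕0⊕0⊕1⊕0 = 0
s2 (pos 2,3,6,7,10,11,14,15): 1⊕1⊕1⊕0⊕0⊕0⊕0⊕0 = 1
s4 (pos 4,5,6,7,12,13,14,15): 0⊕0⊕1⊕0⊕0⊕1⊕0⊕0 = 0
s8 (pos 8,9,10,11,12,13,14,15): 1⊕0⊕0⊕0⊕0⊕1⊕0⊕0 = 0
Syndrome s8…s1 = 0010 → error at position 2.
Flip position 2: 011001010000100 → 001001010000100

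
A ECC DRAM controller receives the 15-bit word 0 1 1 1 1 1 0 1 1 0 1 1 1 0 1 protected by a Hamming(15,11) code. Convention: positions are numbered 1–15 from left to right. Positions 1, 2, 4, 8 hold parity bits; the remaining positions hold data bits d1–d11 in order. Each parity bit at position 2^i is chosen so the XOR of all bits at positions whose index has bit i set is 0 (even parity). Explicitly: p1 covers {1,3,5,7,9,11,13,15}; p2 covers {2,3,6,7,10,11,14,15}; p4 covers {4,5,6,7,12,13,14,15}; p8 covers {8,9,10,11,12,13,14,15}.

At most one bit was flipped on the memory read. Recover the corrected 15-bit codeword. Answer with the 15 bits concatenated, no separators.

s1 (pos 1,3,5,7,9,11,13,15): 0⊕1⊕1⊕0⊕1⊕1⊕1⊕1 = 0
s2 (pos 2,3,6,7,10,11,14,15): 1⊕1⊕1⊕0⊕0⊕1⊕0⊕1 = 1
s4 (pos 4,5,6,7,12,13,14,15): 1⊕1⊕1⊕0⊕1⊕1⊕0⊕1 = 0
s8 (pos 8,9,10,11,12,13,14,15): 1⊕1⊕0⊕1⊕1⊕1⊕0⊕1 = 0
Syndrome s8…s1 = 0010 → error at position 2.
Flip position 2: 011111011011101 → 001111011011101

001111011011101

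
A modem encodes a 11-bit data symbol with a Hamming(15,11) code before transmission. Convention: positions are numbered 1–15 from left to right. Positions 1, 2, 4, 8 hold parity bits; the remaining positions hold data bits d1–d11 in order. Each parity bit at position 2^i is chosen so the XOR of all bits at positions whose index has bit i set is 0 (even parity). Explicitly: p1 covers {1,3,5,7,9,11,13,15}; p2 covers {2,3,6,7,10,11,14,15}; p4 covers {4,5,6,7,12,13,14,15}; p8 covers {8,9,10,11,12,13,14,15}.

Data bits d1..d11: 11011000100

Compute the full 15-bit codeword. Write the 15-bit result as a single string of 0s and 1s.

101110101000100

Place data at non-parity positions: p1 p2 1 p4 1 0 1 p8 1 0 0 0 1 0 0
p1 (pos 1,3,5,7,9,11,13,15): XOR of data positions = 1⊕1⊕1⊕1⊕0⊕1⊕0 = 1
p2 (pos 2,3,6,7,10,11,14,15): XOR of data positions = 1⊕0⊕1⊕0⊕0⊕0⊕0 = 0
p4 (pos 4,5,6,7,12,13,14,15): XOR of data positions = 1⊕0⊕1⊕0⊕1⊕0⊕0 = 1
p8 (pos 8,9,10,11,12,13,14,15): XOR of data positions = 1⊕0⊕0⊕0⊕1⊕0⊕0 = 0
Codeword: 101110101000100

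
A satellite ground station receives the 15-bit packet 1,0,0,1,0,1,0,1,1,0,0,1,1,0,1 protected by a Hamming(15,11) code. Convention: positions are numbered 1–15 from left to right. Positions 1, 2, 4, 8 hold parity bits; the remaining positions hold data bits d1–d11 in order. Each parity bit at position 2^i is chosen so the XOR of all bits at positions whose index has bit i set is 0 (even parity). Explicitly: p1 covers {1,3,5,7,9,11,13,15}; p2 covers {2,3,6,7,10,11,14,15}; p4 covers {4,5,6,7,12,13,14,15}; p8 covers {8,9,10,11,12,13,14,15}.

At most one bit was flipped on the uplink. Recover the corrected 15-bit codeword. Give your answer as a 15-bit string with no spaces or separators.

100101011000101

s1 (pos 1,3,5,7,9,11,13,15): 1⊕0⊕0⊕0⊕1⊕0⊕1⊕1 = 0
s2 (pos 2,3,6,7,10,11,14,15): 0⊕0⊕1⊕0⊕0⊕0⊕0⊕1 = 0
s4 (pos 4,5,6,7,12,13,14,15): 1⊕0⊕1⊕0⊕1⊕1⊕0⊕1 = 1
s8 (pos 8,9,10,11,12,13,14,15): 1⊕1⊕0⊕0⊕1⊕1⊕0⊕1 = 1
Syndrome s8…s1 = 1100 → error at position 12.
Flip position 12: 100101011001101 → 100101011000101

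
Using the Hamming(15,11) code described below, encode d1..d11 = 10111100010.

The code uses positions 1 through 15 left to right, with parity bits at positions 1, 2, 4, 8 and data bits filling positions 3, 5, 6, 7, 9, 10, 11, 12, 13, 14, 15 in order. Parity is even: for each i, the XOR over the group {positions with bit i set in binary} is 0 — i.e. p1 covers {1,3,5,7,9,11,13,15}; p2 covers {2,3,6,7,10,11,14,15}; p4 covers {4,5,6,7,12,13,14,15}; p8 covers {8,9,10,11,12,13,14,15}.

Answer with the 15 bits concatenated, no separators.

111101111100010

Place data at non-parity positions: p1 p2 1 p4 0 1 1 p8 1 1 0 0 0 1 0
p1 (pos 1,3,5,7,9,11,13,15): XOR of data positions = 1⊕0⊕1⊕1⊕0⊕0⊕0 = 1
p2 (pos 2,3,6,7,10,11,14,15): XOR of data positions = 1⊕1⊕1⊕1⊕0⊕1⊕0 = 1
p4 (pos 4,5,6,7,12,13,14,15): XOR of data positions = 0⊕1⊕1⊕0⊕0⊕1⊕0 = 1
p8 (pos 8,9,10,11,12,13,14,15): XOR of data positions = 1⊕1⊕0⊕0⊕0⊕1⊕0 = 1
Codeword: 111101111100010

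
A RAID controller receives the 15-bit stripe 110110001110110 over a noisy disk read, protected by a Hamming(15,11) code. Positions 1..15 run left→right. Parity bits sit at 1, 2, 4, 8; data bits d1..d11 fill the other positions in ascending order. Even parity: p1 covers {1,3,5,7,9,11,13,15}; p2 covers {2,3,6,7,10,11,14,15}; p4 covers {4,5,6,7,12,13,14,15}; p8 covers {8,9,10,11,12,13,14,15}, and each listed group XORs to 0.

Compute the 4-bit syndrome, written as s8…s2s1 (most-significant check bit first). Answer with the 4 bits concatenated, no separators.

s1 (pos 1,3,5,7,9,11,13,15): 1⊕0⊕1⊕0⊕1⊕1⊕1⊕0 = 1
s2 (pos 2,3,6,7,10,11,14,15): 1⊕0⊕0⊕0⊕1⊕1⊕1⊕0 = 0
s4 (pos 4,5,6,7,12,13,14,15): 1⊕1⊕0⊕0⊕0⊕1⊕1⊕0 = 0
s8 (pos 8,9,10,11,12,13,14,15): 0⊕1⊕1⊕1⊕0⊕1⊕1⊕0 = 1
Syndrome s8…s1 = 1001 → error at position 9.

1001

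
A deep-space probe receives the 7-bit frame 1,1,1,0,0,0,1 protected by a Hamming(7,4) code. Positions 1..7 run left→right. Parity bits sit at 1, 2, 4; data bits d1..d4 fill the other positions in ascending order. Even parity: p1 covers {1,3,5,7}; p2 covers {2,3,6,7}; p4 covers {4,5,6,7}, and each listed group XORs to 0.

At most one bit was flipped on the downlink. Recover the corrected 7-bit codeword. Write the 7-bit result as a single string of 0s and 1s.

1110000

s1 (pos 1,3,5,7): 1⊕1⊕0⊕1 = 1
s2 (pos 2,3,6,7): 1⊕1⊕0⊕1 = 1
s4 (pos 4,5,6,7): 0⊕0⊕0⊕1 = 1
Syndrome s4…s1 = 111 → error at position 7.
Flip position 7: 1110001 → 1110000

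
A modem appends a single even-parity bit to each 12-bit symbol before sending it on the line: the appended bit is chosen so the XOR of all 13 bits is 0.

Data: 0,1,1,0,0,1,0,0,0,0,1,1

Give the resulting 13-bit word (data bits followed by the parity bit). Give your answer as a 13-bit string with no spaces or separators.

0110010000111

XOR of the 12 data bits: 0⊕1⊕1⊕0⊕0⊕1⊕0⊕0⊕0⊕0⊕1⊕1 = 1
Parity bit = 1 (so all 13 bits XOR to 0).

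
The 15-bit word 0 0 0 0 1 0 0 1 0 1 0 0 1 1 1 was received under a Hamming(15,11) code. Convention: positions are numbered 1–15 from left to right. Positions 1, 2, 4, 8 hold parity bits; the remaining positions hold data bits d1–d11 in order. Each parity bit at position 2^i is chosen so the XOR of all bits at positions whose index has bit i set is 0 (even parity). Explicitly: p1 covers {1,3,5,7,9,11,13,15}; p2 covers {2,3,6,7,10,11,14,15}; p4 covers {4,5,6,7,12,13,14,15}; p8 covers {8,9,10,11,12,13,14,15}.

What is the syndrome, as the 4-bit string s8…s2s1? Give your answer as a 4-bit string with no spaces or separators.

1011

s1 (pos 1,3,5,7,9,11,13,15): 0⊕0⊕1⊕0⊕0⊕0⊕1⊕1 = 1
s2 (pos 2,3,6,7,10,11,14,15): 0⊕0⊕0⊕0⊕1⊕0⊕1⊕1 = 1
s4 (pos 4,5,6,7,12,13,14,15): 0⊕1⊕0⊕0⊕0⊕1⊕1⊕1 = 0
s8 (pos 8,9,10,11,12,13,14,15): 1⊕0⊕1⊕0⊕0⊕1⊕1⊕1 = 1
Syndrome s8…s1 = 1011 → error at position 11.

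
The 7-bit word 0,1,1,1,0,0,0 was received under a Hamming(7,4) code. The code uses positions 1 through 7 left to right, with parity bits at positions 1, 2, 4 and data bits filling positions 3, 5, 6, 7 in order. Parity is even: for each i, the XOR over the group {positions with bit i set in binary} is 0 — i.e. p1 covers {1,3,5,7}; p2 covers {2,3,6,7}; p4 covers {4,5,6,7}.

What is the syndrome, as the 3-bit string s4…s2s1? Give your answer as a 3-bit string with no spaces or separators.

s1 (pos 1,3,5,7): 0⊕1⊕0⊕0 = 1
s2 (pos 2,3,6,7): 1⊕1⊕0⊕0 = 0
s4 (pos 4,5,6,7): 1⊕0⊕0⊕0 = 1
Syndrome s4…s1 = 101 → error at position 5.

101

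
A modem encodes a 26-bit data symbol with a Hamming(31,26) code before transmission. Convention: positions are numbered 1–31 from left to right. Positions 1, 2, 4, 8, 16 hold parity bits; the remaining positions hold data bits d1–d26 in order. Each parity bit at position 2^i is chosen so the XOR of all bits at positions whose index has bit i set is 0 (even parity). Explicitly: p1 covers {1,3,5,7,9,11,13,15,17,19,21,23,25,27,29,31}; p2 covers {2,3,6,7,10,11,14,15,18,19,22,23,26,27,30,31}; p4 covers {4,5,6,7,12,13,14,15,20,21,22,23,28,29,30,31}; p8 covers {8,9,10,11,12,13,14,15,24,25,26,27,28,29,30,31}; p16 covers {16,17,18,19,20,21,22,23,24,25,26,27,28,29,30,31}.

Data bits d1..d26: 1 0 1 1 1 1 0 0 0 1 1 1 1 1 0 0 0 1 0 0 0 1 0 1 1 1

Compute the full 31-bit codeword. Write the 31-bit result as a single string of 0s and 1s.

Place data at non-parity positions: p1 p2 1 p4 0 1 1 p8 1 1 0 0 0 1 1 p16 1 1 1 0 0 0 1 0 0 0 1 0 1 1 1
p1 (pos 1,3,5,7,9,11,13,15,17,19,21,23,25,27,29,31): XOR of data positions = 1⊕0⊕1⊕1⊕0⊕0⊕1⊕1⊕1⊕0⊕1⊕0⊕1⊕1⊕1 = 0
p2 (pos 2,3,6,7,10,11,14,15,18,19,22,23,26,27,30,31): XOR of data positions = 1⊕1⊕1⊕1⊕0⊕1⊕1⊕1⊕1⊕0⊕1⊕0⊕1⊕1⊕1 = 0
p4 (pos 4,5,6,7,12,13,14,15,20,21,22,23,28,29,30,31): XOR of data positions = 0⊕1⊕1⊕0⊕0⊕1⊕1⊕0⊕0⊕0⊕1⊕0⊕1⊕1⊕1 = 0
p8 (pos 8,9,10,11,12,13,14,15,24,25,26,27,28,29,30,31): XOR of data positions = 1⊕1⊕0⊕0⊕0⊕1⊕1⊕0⊕0⊕0⊕1⊕0⊕1⊕1⊕1 = 0
p16 (pos 16,17,18,19,20,21,22,23,24,25,26,27,28,29,30,31): XOR of data positions = 1⊕1⊕1⊕0⊕0⊕0⊕1⊕0⊕0⊕0⊕1⊕0⊕1⊕1⊕1 = 0
Codeword: 0010011011000110111000100010111

0010011011000110111000100010111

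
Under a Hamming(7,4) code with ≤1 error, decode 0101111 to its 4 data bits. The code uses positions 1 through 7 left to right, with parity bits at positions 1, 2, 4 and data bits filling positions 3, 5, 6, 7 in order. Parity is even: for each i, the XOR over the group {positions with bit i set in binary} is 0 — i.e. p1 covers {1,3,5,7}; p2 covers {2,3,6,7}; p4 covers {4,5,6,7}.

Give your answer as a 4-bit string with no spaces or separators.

0111

s1 (pos 1,3,5,7): 0⊕0⊕1⊕1 = 0
s2 (pos 2,3,6,7): 1⊕0⊕1⊕1 = 1
s4 (pos 4,5,6,7): 1⊕1⊕1⊕1 = 0
Syndrome s4…s1 = 010 → error at position 2.
Flip position 2: 0101111 → 0001111
Read data bits from positions 3,5,6,7: 0111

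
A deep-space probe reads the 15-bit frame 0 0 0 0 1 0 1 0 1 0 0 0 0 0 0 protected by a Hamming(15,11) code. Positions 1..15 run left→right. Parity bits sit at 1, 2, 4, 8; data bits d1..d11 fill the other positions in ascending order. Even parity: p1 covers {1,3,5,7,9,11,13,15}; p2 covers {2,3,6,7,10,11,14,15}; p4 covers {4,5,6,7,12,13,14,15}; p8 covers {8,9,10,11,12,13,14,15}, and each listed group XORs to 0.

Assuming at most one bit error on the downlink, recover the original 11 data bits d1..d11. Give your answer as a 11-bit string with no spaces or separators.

01011010000

s1 (pos 1,3,5,7,9,11,13,15): 0⊕0⊕1⊕1⊕1⊕0⊕0⊕0 = 1
s2 (pos 2,3,6,7,10,11,14,15): 0⊕0⊕0⊕1⊕0⊕0⊕0⊕0 = 1
s4 (pos 4,5,6,7,12,13,14,15): 0⊕1⊕0⊕1⊕0⊕0⊕0⊕0 = 0
s8 (pos 8,9,10,11,12,13,14,15): 0⊕1⊕0⊕0⊕0⊕0⊕0⊕0 = 1
Syndrome s8…s1 = 1011 → error at position 11.
Flip position 11: 000010101000000 → 000010101010000
Read data bits from positions 3,5,6,7,9,10,11,12,13,14,15: 01011010000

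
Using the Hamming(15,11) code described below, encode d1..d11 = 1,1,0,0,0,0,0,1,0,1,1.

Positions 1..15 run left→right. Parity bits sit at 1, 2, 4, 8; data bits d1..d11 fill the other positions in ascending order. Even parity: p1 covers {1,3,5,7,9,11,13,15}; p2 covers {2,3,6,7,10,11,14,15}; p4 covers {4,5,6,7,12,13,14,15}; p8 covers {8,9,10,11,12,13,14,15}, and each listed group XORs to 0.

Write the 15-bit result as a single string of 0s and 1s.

Place data at non-parity positions: p1 p2 1 p4 1 0 0 p8 0 0 0 1 0 1 1
p1 (pos 1,3,5,7,9,11,13,15): XOR of data positions = 1⊕1⊕0⊕0⊕0⊕0⊕1 = 1
p2 (pos 2,3,6,7,10,11,14,15): XOR of data positions = 1⊕0⊕0⊕0⊕0⊕1⊕1 = 1
p4 (pos 4,5,6,7,12,13,14,15): XOR of data positions = 1⊕0⊕0⊕1⊕0⊕1⊕1 = 0
p8 (pos 8,9,10,11,12,13,14,15): XOR of data positions = 0⊕0⊕0⊕1⊕0⊕1⊕1 = 1
Codeword: 111010010001011

111010010001011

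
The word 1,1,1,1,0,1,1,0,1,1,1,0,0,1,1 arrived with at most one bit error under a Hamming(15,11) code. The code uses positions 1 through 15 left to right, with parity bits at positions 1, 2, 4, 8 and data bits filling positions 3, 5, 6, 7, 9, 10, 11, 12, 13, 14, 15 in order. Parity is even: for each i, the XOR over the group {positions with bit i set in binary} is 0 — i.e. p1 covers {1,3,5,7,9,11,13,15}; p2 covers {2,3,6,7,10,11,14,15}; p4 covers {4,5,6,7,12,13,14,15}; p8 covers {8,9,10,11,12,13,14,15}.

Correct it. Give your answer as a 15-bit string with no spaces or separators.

111101101111011

s1 (pos 1,3,5,7,9,11,13,15): 1⊕1⊕0⊕1⊕1⊕1⊕0⊕1 = 0
s2 (pos 2,3,6,7,10,11,14,15): 1⊕1⊕1⊕1⊕1⊕1⊕1⊕1 = 0
s4 (pos 4,5,6,7,12,13,14,15): 1⊕0⊕1⊕1⊕0⊕0⊕1⊕1 = 1
s8 (pos 8,9,10,11,12,13,14,15): 0⊕1⊕1⊕1⊕0⊕0⊕1⊕1 = 1
Syndrome s8…s1 = 1100 → error at position 12.
Flip position 12: 111101101110011 → 111101101111011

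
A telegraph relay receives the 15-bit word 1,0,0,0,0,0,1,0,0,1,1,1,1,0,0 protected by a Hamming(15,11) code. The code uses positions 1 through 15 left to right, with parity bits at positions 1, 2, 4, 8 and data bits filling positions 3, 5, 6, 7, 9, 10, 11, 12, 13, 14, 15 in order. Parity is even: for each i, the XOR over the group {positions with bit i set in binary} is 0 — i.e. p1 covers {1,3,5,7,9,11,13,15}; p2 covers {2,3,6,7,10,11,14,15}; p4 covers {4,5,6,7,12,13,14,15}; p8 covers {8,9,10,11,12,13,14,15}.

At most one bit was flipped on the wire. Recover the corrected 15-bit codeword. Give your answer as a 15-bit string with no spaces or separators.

s1 (pos 1,3,5,7,9,11,13,15): 1⊕0⊕0⊕1⊕0⊕1⊕1⊕0 = 0
s2 (pos 2,3,6,7,10,11,14,15): 0⊕0⊕0⊕1⊕1⊕1⊕0⊕0 = 1
s4 (pos 4,5,6,7,12,13,14,15): 0⊕0⊕0⊕1⊕1⊕1⊕0⊕0 = 1
s8 (pos 8,9,10,11,12,13,14,15): 0⊕0⊕1⊕1⊕1⊕1⊕0⊕0 = 0
Syndrome s8…s1 = 0110 → error at position 6.
Flip position 6: 100000100111100 → 100001100111100

100001100111100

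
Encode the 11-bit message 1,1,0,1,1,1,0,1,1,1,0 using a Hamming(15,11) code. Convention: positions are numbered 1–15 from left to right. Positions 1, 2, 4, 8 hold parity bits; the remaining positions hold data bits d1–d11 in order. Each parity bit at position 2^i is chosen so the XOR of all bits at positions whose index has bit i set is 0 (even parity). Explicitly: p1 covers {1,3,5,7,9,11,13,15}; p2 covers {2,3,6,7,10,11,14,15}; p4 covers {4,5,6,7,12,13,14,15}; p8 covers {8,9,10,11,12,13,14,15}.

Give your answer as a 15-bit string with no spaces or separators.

101110111101110

Place data at non-parity positions: p1 p2 1 p4 1 0 1 p8 1 1 0 1 1 1 0
p1 (pos 1,3,5,7,9,11,13,15): XOR of data positions = 1⊕1⊕1⊕1⊕0⊕1⊕0 = 1
p2 (pos 2,3,6,7,10,11,14,15): XOR of data positions = 1⊕0⊕1⊕1⊕0⊕1⊕0 = 0
p4 (pos 4,5,6,7,12,13,14,15): XOR of data positions = 1⊕0⊕1⊕1⊕1⊕1⊕0 = 1
p8 (pos 8,9,10,11,12,13,14,15): XOR of data positions = 1⊕1⊕0⊕1⊕1⊕1⊕0 = 1
Codeword: 101110111101110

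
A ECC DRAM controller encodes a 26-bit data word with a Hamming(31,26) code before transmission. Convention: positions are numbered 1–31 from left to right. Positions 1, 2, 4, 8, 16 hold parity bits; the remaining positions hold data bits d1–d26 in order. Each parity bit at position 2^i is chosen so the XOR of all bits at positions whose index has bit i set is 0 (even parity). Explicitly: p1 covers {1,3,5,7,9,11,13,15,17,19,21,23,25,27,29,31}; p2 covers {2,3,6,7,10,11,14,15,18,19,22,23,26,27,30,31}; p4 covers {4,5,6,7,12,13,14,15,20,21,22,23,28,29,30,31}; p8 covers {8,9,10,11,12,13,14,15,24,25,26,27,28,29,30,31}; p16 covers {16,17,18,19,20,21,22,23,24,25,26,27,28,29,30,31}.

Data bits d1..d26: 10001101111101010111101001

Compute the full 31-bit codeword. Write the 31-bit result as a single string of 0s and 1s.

0010000111011111101010111101001

Place data at non-parity positions: p1 p2 1 p4 0 0 0 p8 1 1 0 1 1 1 1 p16 1 0 1 0 1 0 1 1 1 1 0 1 0 0 1
p1 (pos 1,3,5,7,9,11,13,15,17,19,21,23,25,27,29,31): XOR of data positions = 1⊕0⊕0⊕1⊕0⊕1⊕1⊕1⊕1⊕1⊕1⊕1⊕0⊕0⊕1 = 0
p2 (pos 2,3,6,7,10,11,14,15,18,19,22,23,26,27,30,31): XOR of data positions = 1⊕0⊕0⊕1⊕0⊕1⊕1⊕0⊕1⊕0⊕1⊕1⊕0⊕0⊕1 = 0
p4 (pos 4,5,6,7,12,13,14,15,20,21,22,23,28,29,30,31): XOR of data positions = 0⊕0⊕0⊕1⊕1⊕1⊕1⊕0⊕1⊕0⊕1⊕1⊕0⊕0⊕1 = 0
p8 (pos 8,9,10,11,12,13,14,15,24,25,26,27,28,29,30,31): XOR of data positions = 1⊕1⊕0⊕1⊕1⊕1⊕1⊕1⊕1⊕1⊕0⊕1⊕0⊕0⊕1 = 1
p16 (pos 16,17,18,19,20,21,22,23,24,25,26,27,28,29,30,31): XOR of data positions = 1⊕0⊕1⊕0⊕1⊕0⊕1⊕1⊕1⊕1⊕0⊕1⊕0⊕0⊕1 = 1
Codeword: 0010000111011111101010111101001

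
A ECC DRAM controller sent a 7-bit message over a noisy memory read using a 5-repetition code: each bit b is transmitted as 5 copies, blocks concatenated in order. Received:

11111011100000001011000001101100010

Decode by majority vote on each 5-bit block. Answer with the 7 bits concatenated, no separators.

Block 1 (11111): 5 ones → 1
Block 2 (01110): 3 ones → 1
Block 3 (00000): 0 ones → 0
Block 4 (01011): 3 ones → 1
Block 5 (00000): 0 ones → 0
Block 6 (11011): 4 ones → 1
Block 7 (00010): 1 one → 0

1101010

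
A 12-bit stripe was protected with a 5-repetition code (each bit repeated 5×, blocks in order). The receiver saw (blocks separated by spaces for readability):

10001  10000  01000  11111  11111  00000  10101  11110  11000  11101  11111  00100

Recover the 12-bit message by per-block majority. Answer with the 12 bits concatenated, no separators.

Block 1 (10001): 2 ones → 0
Block 2 (10000): 1 one → 0
Block 3 (01000): 1 one → 0
Block 4 (11111): 5 ones → 1
Block 5 (11111): 5 ones → 1
Block 6 (00000): 0 ones → 0
Block 7 (10101): 3 ones → 1
Block 8 (11110): 4 ones → 1
Block 9 (11000): 2 ones → 0
Block 10 (11101): 4 ones → 1
Block 11 (11111): 5 ones → 1
Block 12 (00100): 1 one → 0

000110110110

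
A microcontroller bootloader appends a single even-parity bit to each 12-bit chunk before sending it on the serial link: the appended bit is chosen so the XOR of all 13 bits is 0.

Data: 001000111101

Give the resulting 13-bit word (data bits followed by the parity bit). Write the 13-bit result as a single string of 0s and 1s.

0010001111010

XOR of the 12 data bits: 0⊕0⊕1⊕0⊕0⊕0⊕1⊕1⊕1⊕1⊕0⊕1 = 0
Parity bit = 0 (so all 13 bits XOR to 0).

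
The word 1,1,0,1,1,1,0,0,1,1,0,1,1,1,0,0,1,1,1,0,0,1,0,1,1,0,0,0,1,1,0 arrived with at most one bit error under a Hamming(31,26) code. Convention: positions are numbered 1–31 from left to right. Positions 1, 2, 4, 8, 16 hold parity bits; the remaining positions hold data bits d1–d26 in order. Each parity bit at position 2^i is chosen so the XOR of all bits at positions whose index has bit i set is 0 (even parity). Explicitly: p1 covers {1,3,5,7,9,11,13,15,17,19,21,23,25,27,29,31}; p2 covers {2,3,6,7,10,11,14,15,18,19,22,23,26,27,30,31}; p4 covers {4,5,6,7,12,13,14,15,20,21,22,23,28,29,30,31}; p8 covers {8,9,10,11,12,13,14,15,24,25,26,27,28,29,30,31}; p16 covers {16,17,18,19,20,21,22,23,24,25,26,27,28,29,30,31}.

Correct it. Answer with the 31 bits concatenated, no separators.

s1 (pos 1,3,5,7,9,11,13,15,17,19,21,23,25,27,29,31): 1⊕0⊕1⊕0⊕1⊕0⊕1⊕0⊕1⊕1⊕0⊕0⊕1⊕0⊕1⊕0 = 0
s2 (pos 2,3,6,7,10,11,14,15,18,19,22,23,26,27,30,31): 1⊕0⊕1⊕0⊕1⊕0⊕1⊕0⊕1⊕1⊕1⊕0⊕0⊕0⊕1⊕0 = 0
s4 (pos 4,5,6,7,12,13,14,15,20,21,22,23,28,29,30,31): 1⊕1⊕1⊕0⊕1⊕1⊕1⊕0⊕0⊕0⊕1⊕0⊕0⊕1⊕1⊕0 = 1
s8 (pos 8,9,10,11,12,13,14,15,24,25,26,27,28,29,30,31): 0⊕1⊕1⊕0⊕1⊕1⊕1⊕0⊕1⊕1⊕0⊕0⊕0⊕1⊕1⊕0 = 1
s16 (pos 16,17,18,19,20,21,22,23,24,25,26,27,28,29,30,31): 0⊕1⊕1⊕1⊕0⊕0⊕1⊕0⊕1⊕1⊕0⊕0⊕0⊕1⊕1⊕0 = 0
Syndrome s16…s1 = 01100 → error at position 12.
Flip position 12: 1101110011011100111001011000110 → 1101110011001100111001011000110

1101110011001100111001011000110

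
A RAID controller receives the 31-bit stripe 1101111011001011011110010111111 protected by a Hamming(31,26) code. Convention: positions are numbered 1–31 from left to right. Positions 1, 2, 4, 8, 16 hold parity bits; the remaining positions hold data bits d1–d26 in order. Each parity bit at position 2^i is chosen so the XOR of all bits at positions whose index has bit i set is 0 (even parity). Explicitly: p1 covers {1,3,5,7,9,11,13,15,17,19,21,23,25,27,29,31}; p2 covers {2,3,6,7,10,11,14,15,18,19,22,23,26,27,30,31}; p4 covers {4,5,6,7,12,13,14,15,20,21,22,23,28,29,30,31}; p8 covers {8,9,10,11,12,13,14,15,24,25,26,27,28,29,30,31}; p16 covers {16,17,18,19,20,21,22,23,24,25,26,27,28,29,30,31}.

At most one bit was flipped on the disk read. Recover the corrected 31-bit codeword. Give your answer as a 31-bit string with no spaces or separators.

s1 (pos 1,3,5,7,9,11,13,15,17,19,21,23,25,27,29,31): 1⊕0⊕1⊕1⊕1⊕0⊕1⊕1⊕0⊕1⊕1⊕0⊕0⊕1⊕1⊕1 = 1
s2 (pos 2,3,6,7,10,11,14,15,18,19,22,23,26,27,30,31): 1⊕0⊕1⊕1⊕1⊕0⊕0⊕1⊕1⊕1⊕0⊕0⊕1⊕1⊕1⊕1 = 1
s4 (pos 4,5,6,7,12,13,14,15,20,21,22,23,28,29,30,31): 1⊕1⊕1⊕1⊕0⊕1⊕0⊕1⊕1⊕1⊕0⊕0⊕1⊕1⊕1⊕1 = 0
s8 (pos 8,9,10,11,12,13,14,15,24,25,26,27,28,29,30,31): 0⊕1⊕1⊕0⊕0⊕1⊕0⊕1⊕1⊕0⊕1⊕1⊕1⊕1⊕1⊕1 = 1
s16 (pos 16,17,18,19,20,21,22,23,24,25,26,27,28,29,30,31): 1⊕0⊕1⊕1⊕1⊕1⊕0⊕0⊕1⊕0⊕1⊕1⊕1⊕1⊕1⊕1 = 0
Syndrome s16…s1 = 01011 → error at position 11.
Flip position 11: 1101111011001011011110010111111 → 1101111011101011011110010111111

1101111011101011011110010111111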